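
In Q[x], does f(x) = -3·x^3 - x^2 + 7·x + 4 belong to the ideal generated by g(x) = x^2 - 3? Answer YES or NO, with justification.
NO

In Q[x] the ideal (g) consists of all multiples of g, so f ∈ (g) iff g | f, i.e. iff the remainder of f on division by g is 0. Divide f by g (g is monic, so eliminate the leading term of the running remainder at each step):
  leading term -3·x^3: subtract (-3·x)·g(x) = -3·x^3 + 9·x, leaving -x^2 - 2·x + 4
  leading term -x^2: subtract (-1)·g(x) = 3 - x^2, leaving 1 - 2·x
The remainder r(x) = 1 - 2·x ≠ 0 (and deg r < deg g), so g ∤ f, i.e. f ∉ (g).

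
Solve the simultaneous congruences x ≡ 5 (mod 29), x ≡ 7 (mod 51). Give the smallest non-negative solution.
x ≡ 1078 (mod 1479); the representative in [0, 1479) is 1078

The moduli 29, 51 are pairwise coprime, so by the CRT there is a unique solution mod 29·51 = 1479.
Solve by successive substitution. Start with x ≡ 5 (mod 29).
  Combine with x ≡ 7 (mod 51): write x = 5 + 29·t and require 5 + 29·t ≡ 7 (mod 51), i.e. 29·t ≡ 7 − 5 ≡ 2 (mod 51). Since 29^(−1) ≡ 44 (mod 51), t ≡ 44·2 ≡ 37 (mod 51). So x ≡ 5 + 29·37 = 1078 (mod 1479).
Unique solution in [0, 1479): x = 1078.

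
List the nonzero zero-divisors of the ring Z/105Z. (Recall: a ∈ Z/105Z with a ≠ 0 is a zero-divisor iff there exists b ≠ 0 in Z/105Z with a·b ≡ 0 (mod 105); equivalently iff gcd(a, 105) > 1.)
nonzero zero-divisors of Z/105Z = {3, 5, 6, 7, 9, 10, 12, 14, 15, 18, 20, 21, 24, 25, 27, 28, 30, 33, 35, 36, 39, 40, 42, 45, 48, 49, 50, 51, 54, 55, 56, 57, 60, 63, 65, 66, 69, 70, 72, 75, 77, 78, 80, 81, 84, 85, 87, 90, 91, 93, 95, 96, 98, 99, 100, 102}

An element a ∈ Z/105Z (with a ≠ 0) is a zero-divisor iff gcd(a, 105) > 1 (because a is a unit precisely when gcd(a, n) = 1, and in Z/nZ every nonzero, non-unit element is a zero-divisor). Scan a = 1, ..., 104 and keep those with gcd(a, 105) > 1:
  gcd(3, 105) = 3, gcd(5, 105) = 5, gcd(6, 105) = 3, gcd(7, 105) = 7, gcd(9, 105) = 3, gcd(10, 105) = 5, gcd(12, 105) = 3, gcd(14, 105) = 7, gcd(15, 105) = 15, gcd(18, 105) = 3, gcd(20, 105) = 5, gcd(21, 105) = 21, gcd(24, 105) = 3, gcd(25, 105) = 5, gcd(27, 105) = 3, gcd(28, 105) = 7, gcd(30, 105) = 15, gcd(33, 105) = 3, gcd(35, 105) = 35, gcd(36, 105) = 3, gcd(39, 105) = 3, gcd(40, 105) = 5, gcd(42, 105) = 21, gcd(45, 105) = 15, gcd(48, 105) = 3, gcd(49, 105) = 7, gcd(50, 105) = 5, gcd(51, 105) = 3, gcd(54, 105) = 3, gcd(55, 105) = 5, gcd(56, 105) = 7, gcd(57, 105) = 3, gcd(60, 105) = 15, gcd(63, 105) = 21, gcd(65, 105) = 5, gcd(66, 105) = 3, gcd(69, 105) = 3, gcd(70, 105) = 35, gcd(72, 105) = 3, gcd(75, 105) = 15, gcd(77, 105) = 7, gcd(78, 105) = 3, gcd(80, 105) = 5, gcd(81, 105) = 3, gcd(84, 105) = 21, gcd(85, 105) = 5, gcd(87, 105) = 3, gcd(90, 105) = 15, gcd(91, 105) = 7, gcd(93, 105) = 3, gcd(95, 105) = 5, gcd(96, 105) = 3, gcd(98, 105) = 7, gcd(99, 105) = 3, gcd(100, 105) = 5, gcd(102, 105) = 3.
All other a ∈ {1, ..., 104} have gcd(a, 105) = 1 and are units. So the nonzero zero-divisors are exactly the 56 values of a appearing in this scan.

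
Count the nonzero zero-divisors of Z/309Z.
Z/309Z has 104 nonzero zero-divisors

In Z/309Z each nonzero element is either a unit (gcd with 309 is 1) or a zero-divisor (gcd > 1). The number of units is φ(309): factorise 309 = 3 · 103, so φ(309) = (3 − 1) · (103 − 1) = 2 · 102 = 204. The nonzero elements number 309 − 1 = 308. Hence the nonzero zero-divisors number 308 − 204 = 104.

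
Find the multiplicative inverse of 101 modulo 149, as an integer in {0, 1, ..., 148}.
101^(−1) ≡ 90 (mod 149)

Apply the extended Euclidean algorithm to (149, 101), tracking rows (r, s, t) with s·149 + t·101 = r. Each division r_prev = q·r_cur + r_new produces the new row as (previous row) − q·(current row):
  row A: (149, 1, 0)   [1·149 + 0·101 = 149]
  row B: (101, 0, 1)   [0·149 + 1·101 = 101]
  149 = 1·101 + 48   → row C = row A − 1·row B = (48, 1, −1)   [check: 1·149 − 1·101 = 48]
  101 = 2·48 + 5   → row D = row B − 2·row C = (5, −2, 3)   [check: −2·149 + 3·101 = 5]
  48 = 9·5 + 3   → row E = row C − 9·row D = (3, 19, −28)   [check: 19·149 − 28·101 = 3]
  5 = 1·3 + 2   → row F = row D − 1·row E = (2, −21, 31)   [check: −21·149 + 31·101 = 2]
  3 = 1·2 + 1   → row G = row E − 1·row F = (1, 40, −59)   [check: 40·149 − 59·101 = 1]
  2 = 2·1 + 0   → remainder 0, stop. gcd = 1 (last nonzero row G).
The gcd is 1, so 101 is invertible mod 149. The last nonzero row gives 40·149 − 59·101 = 1, so t = −59. So 101^(−1) ≡ −59 ≡ 90 (mod 149). Verify: 101 · 90 = 9090 ≡ 1 (mod 149). ✓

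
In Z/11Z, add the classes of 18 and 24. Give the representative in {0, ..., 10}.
9

Reduce the summands first: 18 ≡ 7, 24 ≡ 2 (mod 11), so 18 + 24 ≡ 7 + 2 (mod 11). 7 + 2 = 9; 9 = 0·11 + 9, so (18 + 24) mod 11 = 9.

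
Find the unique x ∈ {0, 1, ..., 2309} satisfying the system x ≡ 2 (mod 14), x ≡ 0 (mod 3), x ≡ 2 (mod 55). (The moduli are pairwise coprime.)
x ≡ 1542 (mod 2310); the representative in [0, 2310) is 1542

The moduli 14, 3, 55 are pairwise coprime, so by the CRT there is a unique solution mod 14·3·55 = 2310.
Solve by successive substitution. Start with x ≡ 2 (mod 14).
  Combine with x ≡ 0 (mod 3): write x = 2 + 14·t and require 2 + 14·t ≡ 0 (mod 3), i.e. 14·t ≡ 0 − 2 ≡ 1 (mod 3). Since 14^(−1) ≡ 2 (mod 3) (14 ≡ 2 (mod 3)), t ≡ 2·1 ≡ 2 (mod 3). So x ≡ 2 + 14·2 = 30 (mod 42).
  Combine with x ≡ 2 (mod 55): write x = 30 + 42·t and require 30 + 42·t ≡ 2 (mod 55), i.e. 42·t ≡ 2 − 30 ≡ 27 (mod 55). Since 42^(−1) ≡ 38 (mod 55), t ≡ 38·27 ≡ 36 (mod 55). So x ≡ 30 + 42·36 = 1542 (mod 2310).
Unique solution in [0, 2310): x = 1542.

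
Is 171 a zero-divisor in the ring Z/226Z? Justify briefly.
gcd(171, 226) = 1, so 171 is a unit in Z/226Z (it has a multiplicative inverse). A unit cannot be a zero-divisor: if 171·b ≡ 0 then multiplying both sides by 171^(−1) gives b ≡ 0. So 171 is not a zero-divisor.

Final answer: NO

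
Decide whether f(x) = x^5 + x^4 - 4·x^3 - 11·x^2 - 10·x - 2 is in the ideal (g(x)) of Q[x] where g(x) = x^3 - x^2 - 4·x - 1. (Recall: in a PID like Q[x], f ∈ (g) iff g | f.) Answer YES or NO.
YES

In Q[x] the ideal (g) consists of all multiples of g, so f ∈ (g) iff g | f, i.e. iff the remainder of f on division by g is 0. Divide f by g (g is monic, so eliminate the leading term of the running remainder at each step):
  leading term x^5: subtract (x^2)·g(x) = x^5 - x^4 - 4·x^3 - x^2, leaving 2·x^4 - 10·x^2 - 10·x - 2
  leading term 2·x^4: subtract (2·x)·g(x) = 2·x^4 - 2·x^3 - 8·x^2 - 2·x, leaving 2·x^3 - 2·x^2 - 8·x - 2
  leading term 2·x^3: subtract (2)·g(x) = 2·x^3 - 2·x^2 - 8·x - 2, leaving 0
The remainder is 0, so f(x) = g(x) · h(x) with h(x) = x^2 + 2·x + 2. Hence g | f, i.e. f ∈ (g).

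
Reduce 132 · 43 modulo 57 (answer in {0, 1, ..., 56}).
33

Reduce the factors first: 132 ≡ 18 (mod 57), so 132 · 43 ≡ 18 · 43 (mod 57). 18 · 43 = 774. Dividing by 57: 774 = 13·57 + 33. So (132 · 43) mod 57 = 33.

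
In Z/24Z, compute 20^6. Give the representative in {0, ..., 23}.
16

Use repeated squaring. Binary(6) = 110. Walk through the bits of the exponent 6 left-to-right: at each bit after the leading one, square the running value, then multiply by 20 if the bit is 1 (always reducing mod 24):
  bit 1 = 1 (leading): start with 20.
  bit 2 = 1: square 20^2 = 400 ≡ 16; bit is 1, so multiply 16·20 = 320 ≡ 8 (mod 24).
  bit 3 = 0: square 8^2 = 64 ≡ 16 (mod 24).
Final value: 20^6 ≡ 16 (mod 24).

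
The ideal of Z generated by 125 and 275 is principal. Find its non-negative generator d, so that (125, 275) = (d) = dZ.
(125, 275) = (25); d = 25

In the PID Z, (a, b) is generated by gcd(a, b). Compute gcd(275, 125) with the extended Euclidean algorithm, tracking rows (r, s, t) with s·275 + t·125 = r:
  row A: (275, 1, 0)   [1·275 + 0·125 = 275]
  row B: (125, 0, 1)   [0·275 + 1·125 = 125]
  275 = 2·125 + 25   → row C = row A − 2·row B = (25, 1, −2)   [check: 1·275 − 2·125 = 25]
  125 = 5·25 + 0   → remainder 0, stop. gcd = 25 (last nonzero row C).
So gcd(125, 275) = 25, with Bézout identity 1·275 − 2·125 = 25. Containment (⊇): the Bézout identity exhibits 25 as an element of (125, 275), giving (25) ⊆ (125, 275). Containment (⊆): since 25 | 125 and 25 | 275 (125 = 25·5, 275 = 25·11), every Z-linear combination of 125 and 275 is divisible by 25, so (125, 275) ⊆ (25). Therefore (125, 275) = (25), d = 25.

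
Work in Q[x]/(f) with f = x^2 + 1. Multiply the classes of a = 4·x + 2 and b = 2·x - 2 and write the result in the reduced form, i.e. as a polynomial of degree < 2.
a · b ≡ -4·x - 12 (mod f(x))

First multiply in Q[x] without reducing: a · b = 8·x^2 - 4·x - 4. Now divide by f(x) = x^2 + 1, eliminating the leading term at each step:
  leading term 8·x^2: subtract (8)·f(x) = 8·x^2 + 8, leaving -4·x - 12
The degree is now < 2, so this is the remainder. Hence a · b ≡ -4·x - 12 in Q[x]/(f).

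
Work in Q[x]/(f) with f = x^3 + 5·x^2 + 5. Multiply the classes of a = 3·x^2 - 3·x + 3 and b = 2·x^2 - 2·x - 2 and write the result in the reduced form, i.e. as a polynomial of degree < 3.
a · b ≡ 216·x^2 - 30·x + 204 (mod f(x))

First multiply in Q[x] without reducing: a · b = 6·x^4 - 12·x^3 + 6·x^2 - 6. Now divide by f(x) = x^3 + 5·x^2 + 5, eliminating the leading term at each step:
  leading term 6·x^4: subtract (6·x)·f(x) = 6·x^4 + 30·x^3 + 30·x, leaving -42·x^3 + 6·x^2 - 30·x - 6
  leading term -42·x^3: subtract (-42)·f(x) = -42·x^3 - 210·x^2 - 210, leaving 216·x^2 - 30·x + 204
The degree is now < 3, so this is the remainder. Hence a · b ≡ 216·x^2 - 30·x + 204 in Q[x]/(f).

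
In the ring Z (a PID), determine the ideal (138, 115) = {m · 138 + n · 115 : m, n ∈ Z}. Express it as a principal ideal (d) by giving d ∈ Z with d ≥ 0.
(138, 115) = (23); d = 23

In the PID Z, (a, b) is generated by gcd(a, b). Compute gcd(138, 115) with the extended Euclidean algorithm, tracking rows (r, s, t) with s·138 + t·115 = r:
  row A: (138, 1, 0)   [1·138 + 0·115 = 138]
  row B: (115, 0, 1)   [0·138 + 1·115 = 115]
  138 = 1·115 + 23   → row C = row A − 1·row B = (23, 1, −1)   [check: 1·138 − 1·115 = 23]
  115 = 5·23 + 0   → remainder 0, stop. gcd = 23 (last nonzero row C).
So gcd(138, 115) = 23, with Bézout identity 1·138 − 1·115 = 23. Containment (⊇): the Bézout identity exhibits 23 as an element of (138, 115), giving (23) ⊆ (138, 115). Containment (⊆): since 23 | 138 and 23 | 115 (138 = 23·6, 115 = 23·5), every Z-linear combination of 138 and 115 is divisible by 23, so (138, 115) ⊆ (23). Therefore (138, 115) = (23), d = 23.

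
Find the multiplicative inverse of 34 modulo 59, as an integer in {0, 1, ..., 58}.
Apply the extended Euclidean algorithm to (59, 34), tracking rows (r, s, t) with s·59 + t·34 = r. Each division r_prev = q·r_cur + r_new produces the new row as (previous row) − q·(current row):
  row A: (59, 1, 0)   [1·59 + 0·34 = 59]
  row B: (34, 0, 1)   [0·59 + 1·34 = 34]
  59 = 1·34 + 25   → row C = row A − 1·row B = (25, 1, −1)   [check: 1·59 − 1·34 = 25]
  34 = 1·25 + 9   → row D = row B − 1·row C = (9, −1, 2)   [check: −1·59 + 2·34 = 9]
  25 = 2·9 + 7   → row E = row C − 2·row D = (7, 3, −5)   [check: 3·59 − 5·34 = 7]
  9 = 1·7 + 2   → row F = row D − 1·row E = (2, −4, 7)   [check: −4·59 + 7·34 = 2]
  7 = 3·2 + 1   → row G = row E − 3·row F = (1, 15, −26)   [check: 15·59 − 26·34 = 1]
  2 = 2·1 + 0   → remainder 0, stop. gcd = 1 (last nonzero row G).
The gcd is 1, so 34 is invertible mod 59. The last nonzero row gives 15·59 − 26·34 = 1, so t = −26. So 34^(−1) ≡ −26 ≡ 33 (mod 59). Verify: 34 · 33 = 1122 ≡ 1 (mod 59). ✓

Final answer: 34^(−1) ≡ 33 (mod 59)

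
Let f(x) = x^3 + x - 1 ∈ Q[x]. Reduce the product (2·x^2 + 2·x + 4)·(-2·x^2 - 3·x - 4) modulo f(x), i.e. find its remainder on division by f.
First multiply in Q[x] without reducing: a · b = -4·x^4 - 10·x^3 - 22·x^2 - 20·x - 16. Now divide by f(x) = x^3 + x - 1, eliminating the leading term at each step:
  leading term -4·x^4: subtract (-4·x)·f(x) = -4·x^4 - 4·x^2 + 4·x, leaving -10·x^3 - 18·x^2 - 24·x - 16
  leading term -10·x^3: subtract (-10)·f(x) = -10·x^3 - 10·x + 10, leaving -18·x^2 - 14·x - 26
The degree is now < 3, so this is the remainder. Hence a · b ≡ -18·x^2 - 14·x - 26 in Q[x]/(f).

Final answer: a · b ≡ -18·x^2 - 14·x - 26 (mod f(x))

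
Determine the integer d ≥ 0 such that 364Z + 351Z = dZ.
(364, 351) = (13); d = 13

In the PID Z, (a, b) is generated by gcd(a, b). Compute gcd(364, 351) with the extended Euclidean algorithm, tracking rows (r, s, t) with s·364 + t·351 = r:
  row A: (364, 1, 0)   [1·364 + 0·351 = 364]
  row B: (351, 0, 1)   [0·364 + 1·351 = 351]
  364 = 1·351 + 13   → row C = row A − 1·row B = (13, 1, −1)   [check: 1·364 − 1·351 = 13]
  351 = 27·13 + 0   → remainder 0, stop. gcd = 13 (last nonzero row C).
So gcd(364, 351) = 13, with Bézout identity 1·364 − 1·351 = 13. Containment (⊇): the Bézout identity exhibits 13 as an element of (364, 351), giving (13) ⊆ (364, 351). Containment (⊆): since 13 | 364 and 13 | 351 (364 = 13·28, 351 = 13·27), every Z-linear combination of 364 and 351 is divisible by 13, so (364, 351) ⊆ (13). Therefore (364, 351) = (13), d = 13.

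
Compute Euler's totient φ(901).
φ(901) = 832

φ is multiplicative, with φ(p^e) = p^e − p^(e−1). Factorise 901 = 17 · 53. Then
  φ(901) = (17 − 1) · (53 − 1) = 16 · 52 = 832.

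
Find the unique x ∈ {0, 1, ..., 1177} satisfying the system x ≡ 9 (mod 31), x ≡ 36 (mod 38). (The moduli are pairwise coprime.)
x ≡ 226 (mod 1178); the representative in [0, 1178) is 226

The moduli 31, 38 are pairwise coprime, so by the CRT there is a unique solution mod 31·38 = 1178.
Solve by successive substitution. Start with x ≡ 9 (mod 31).
  Combine with x ≡ 36 (mod 38): write x = 9 + 31·t and require 9 + 31·t ≡ 36 (mod 38), i.e. 31·t ≡ 36 − 9 ≡ 27 (mod 38). Since 31^(−1) ≡ 27 (mod 38), t ≡ 27·27 ≡ 7 (mod 38). So x ≡ 9 + 31·7 = 226 (mod 1178).
Unique solution in [0, 1178): x = 226.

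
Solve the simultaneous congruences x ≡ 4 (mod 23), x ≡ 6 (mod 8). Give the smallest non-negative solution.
The moduli 23, 8 are pairwise coprime, so by the CRT there is a unique solution mod 23·8 = 184.
Solve by successive substitution. Start with x ≡ 4 (mod 23).
  Combine with x ≡ 6 (mod 8): write x = 4 + 23·t and require 4 + 23·t ≡ 6 (mod 8), i.e. 23·t ≡ 6 − 4 ≡ 2 (mod 8). Since 23^(−1) ≡ 7 (mod 8) (23 ≡ 7 (mod 8)), t ≡ 7·2 ≡ 6 (mod 8). So x ≡ 4 + 23·6 = 142 (mod 184).
Unique solution in [0, 184): x = 142.

Final answer: x ≡ 142 (mod 184); the representative in [0, 184) is 142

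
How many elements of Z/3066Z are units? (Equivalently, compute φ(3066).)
An element a ∈ Z/3066Z is a unit iff gcd(a, 3066) = 1, so the number of units is φ(3066). φ is multiplicative, with φ(p^e) = p^e − p^(e−1). Factorise 3066 = 2 · 3 · 7 · 73. Then
  φ(3066) = (2 − 1) · (3 − 1) · (7 − 1) · (73 − 1) = 1 · 2 · 6 · 72 = 864.

Final answer: Z/3066Z has φ(3066) = 864 units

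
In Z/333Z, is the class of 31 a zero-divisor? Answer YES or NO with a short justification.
gcd(31, 333) = 1, so 31 is a unit in Z/333Z (it has a multiplicative inverse). A unit cannot be a zero-divisor: if 31·b ≡ 0 then multiplying both sides by 31^(−1) gives b ≡ 0. So 31 is not a zero-divisor.

Final answer: NO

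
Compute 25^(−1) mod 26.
25^(−1) ≡ 25 (mod 26)

Apply the extended Euclidean algorithm to (26, 25), tracking rows (r, s, t) with s·26 + t·25 = r. Each division r_prev = q·r_cur + r_new produces the new row as (previous row) − q·(current row):
  row A: (26, 1, 0)   [1·26 + 0·25 = 26]
  row B: (25, 0, 1)   [0·26 + 1·25 = 25]
  26 = 1·25 + 1   → row C = row A − 1·row B = (1, 1, −1)   [check: 1·26 − 1·25 = 1]
  25 = 25·1 + 0   → remainder 0, stop. gcd = 1 (last nonzero row C).
The gcd is 1, so 25 is invertible mod 26. The last nonzero row gives 1·26 − 1·25 = 1, so t = −1. So 25^(−1) ≡ −1 ≡ 25 (mod 26). Verify: 25 · 25 = 625 ≡ 1 (mod 26). ✓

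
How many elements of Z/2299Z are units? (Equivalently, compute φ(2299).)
An element a ∈ Z/2299Z is a unit iff gcd(a, 2299) = 1, so the number of units is φ(2299). φ is multiplicative, with φ(p^e) = p^e − p^(e−1). Factorise 2299 = 11^2 · 19. Then
  φ(2299) = (11^2 − 11^1) · (19 − 1) = 110 · 18 = 1980.

Final answer: Z/2299Z has φ(2299) = 1980 units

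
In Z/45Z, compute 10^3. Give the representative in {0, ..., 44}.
10

Use repeated squaring. Binary(3) = 11. Walk through the bits of the exponent 3 left-to-right: at each bit after the leading one, square the running value, then multiply by 10 if the bit is 1 (always reducing mod 45):
  bit 1 = 1 (leading): start with 10.
  bit 2 = 1: square 10^2 = 100 ≡ 10; bit is 1, so multiply 10·10 = 100 ≡ 10 (mod 45).
Final value: 10^3 ≡ 10 (mod 45).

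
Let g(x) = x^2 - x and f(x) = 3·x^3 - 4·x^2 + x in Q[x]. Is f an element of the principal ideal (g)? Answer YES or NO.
YES

In Q[x] the ideal (g) consists of all multiples of g, so f ∈ (g) iff g | f, i.e. iff the remainder of f on division by g is 0. Divide f by g (g is monic, so eliminate the leading term of the running remainder at each step):
  leading term 3·x^3: subtract (3·x)·g(x) = 3·x^3 - 3·x^2, leaving -x^2 + x
  leading term -x^2: subtract (-1)·g(x) = -x^2 + x, leaving 0
The remainder is 0, so f(x) = g(x) · h(x) with h(x) = 3·x - 1. Hence g | f, i.e. f ∈ (g).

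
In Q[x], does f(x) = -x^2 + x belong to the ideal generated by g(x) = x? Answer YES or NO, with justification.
YES

In Q[x] the ideal (g) consists of all multiples of g, so f ∈ (g) iff g | f, i.e. iff the remainder of f on division by g is 0. Divide f by g (g is monic, so eliminate the leading term of the running remainder at each step):
  leading term -x^2: subtract (-x)·g(x) = -x^2, leaving x
  leading term x: subtract (1)·g(x) = x, leaving 0
The remainder is 0, so f(x) = g(x) · h(x) with h(x) = 1 - x. Hence g | f, i.e. f ∈ (g).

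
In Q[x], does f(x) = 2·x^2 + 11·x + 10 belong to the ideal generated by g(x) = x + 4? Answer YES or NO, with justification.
NO

In Q[x] the ideal (g) consists of all multiples of g, so f ∈ (g) iff g | f, i.e. iff the remainder of f on division by g is 0. Divide f by g (g is monic, so eliminate the leading term of the running remainder at each step):
  leading term 2·x^2: subtract (2·x)·g(x) = 2·x^2 + 8·x, leaving 3·x + 10
  leading term 3·x: subtract (3)·g(x) = 3·x + 12, leaving -2
The remainder r(x) = -2 ≠ 0 (and deg r < deg g), so g ∤ f, i.e. f ∉ (g).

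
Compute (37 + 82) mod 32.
23

Reduce the summands first: 37 ≡ 5, 82 ≡ 18 (mod 32), so 37 + 82 ≡ 5 + 18 (mod 32). 5 + 18 = 23; 23 = 0·32 + 23, so (37 + 82) mod 32 = 23.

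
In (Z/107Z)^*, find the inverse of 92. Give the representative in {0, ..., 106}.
Apply the extended Euclidean algorithm to (107, 92), tracking rows (r, s, t) with s·107 + t·92 = r. Each division r_prev = q·r_cur + r_new produces the new row as (previous row) − q·(current row):
  row A: (107, 1, 0)   [1·107 + 0·92 = 107]
  row B: (92, 0, 1)   [0·107 + 1·92 = 92]
  107 = 1·92 + 15   → row C = row A − 1·row B = (15, 1, −1)   [check: 1·107 − 1·92 = 15]
  92 = 6·15 + 2   → row D = row B − 6·row C = (2, −6, 7)   [check: −6·107 + 7·92 = 2]
  15 = 7·2 + 1   → row E = row C − 7·row D = (1, 43, −50)   [check: 43·107 − 50·92 = 1]
  2 = 2·1 + 0   → remainder 0, stop. gcd = 1 (last nonzero row E).
The gcd is 1, so 92 is invertible mod 107. The last nonzero row gives 43·107 − 50·92 = 1, so t = −50. So 92^(−1) ≡ −50 ≡ 57 (mod 107). Verify: 92 · 57 = 5244 ≡ 1 (mod 107). ✓

Final answer: 92^(−1) ≡ 57 (mod 107)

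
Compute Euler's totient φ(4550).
φ is multiplicative, with φ(p^e) = p^e − p^(e−1). Factorise 4550 = 2 · 5^2 · 7 · 13. Then
  φ(4550) = (2 − 1) · (5^2 − 5^1) · (7 − 1) · (13 − 1) = 1 · 20 · 6 · 12 = 1440.

Final answer: φ(4550) = 1440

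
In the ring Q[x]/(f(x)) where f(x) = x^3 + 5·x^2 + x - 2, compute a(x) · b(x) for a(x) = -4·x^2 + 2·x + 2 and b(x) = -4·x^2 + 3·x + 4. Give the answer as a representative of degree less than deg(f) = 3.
a · b ≡ 466·x^2 + 146·x - 192 (mod f(x))

First multiply in Q[x] without reducing: a · b = 16·x^4 - 20·x^3 - 18·x^2 + 14·x + 8. Now divide by f(x) = x^3 + 5·x^2 + x - 2, eliminating the leading term at each step:
  leading term 16·x^4: subtract (16·x)·f(x) = 16·x^4 + 80·x^3 + 16·x^2 - 32·x, leaving -100·x^3 - 34·x^2 + 46·x + 8
  leading term -100·x^3: subtract (-100)·f(x) = -100·x^3 - 500·x^2 - 100·x + 200, leaving 466·x^2 + 146·x - 192
The degree is now < 3, so this is the remainder. Hence a · b ≡ 466·x^2 + 146·x - 192 in Q[x]/(f).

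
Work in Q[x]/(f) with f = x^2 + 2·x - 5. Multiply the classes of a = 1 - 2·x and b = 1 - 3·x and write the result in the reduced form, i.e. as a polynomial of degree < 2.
First multiply in Q[x] without reducing: a · b = 6·x^2 - 5·x + 1. Now divide by f(x) = x^2 + 2·x - 5, eliminating the leading term at each step:
  leading term 6·x^2: subtract (6)·f(x) = 6·x^2 + 12·x - 30, leaving 31 - 17·x
The degree is now < 2, so this is the remainder. Hence a · b ≡ 31 - 17·x in Q[x]/(f).

Final answer: a · b ≡ 31 - 17·x (mod f(x))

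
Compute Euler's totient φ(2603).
φ(2603) = 2448

φ is multiplicative, with φ(p^e) = p^e − p^(e−1). Factorise 2603 = 19 · 137. Then
  φ(2603) = (19 − 1) · (137 − 1) = 18 · 136 = 2448.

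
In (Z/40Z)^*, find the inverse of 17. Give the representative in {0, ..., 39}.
Apply the extended Euclidean algorithm to (40, 17), tracking rows (r, s, t) with s·40 + t·17 = r. Each division r_prev = q·r_cur + r_new produces the new row as (previous row) − q·(current row):
  row A: (40, 1, 0)   [1·40 + 0·17 = 40]
  row B: (17, 0, 1)   [0·40 + 1·17 = 17]
  40 = 2·17 + 6   → row C = row A − 2·row B = (6, 1, −2)   [check: 1·40 − 2·17 = 6]
  17 = 2·6 + 5   → row D = row B − 2·row C = (5, −2, 5)   [check: −2·40 + 5·17 = 5]
  6 = 1·5 + 1   → row E = row C − 1·row D = (1, 3, −7)   [check: 3·40 − 7·17 = 1]
  5 = 5·1 + 0   → remainder 0, stop. gcd = 1 (last nonzero row E).
The gcd is 1, so 17 is invertible mod 40. The last nonzero row gives 3·40 − 7·17 = 1, so t = −7. So 17^(−1) ≡ −7 ≡ 33 (mod 40). Verify: 17 · 33 = 561 ≡ 1 (mod 40). ✓

Final answer: 17^(−1) ≡ 33 (mod 40)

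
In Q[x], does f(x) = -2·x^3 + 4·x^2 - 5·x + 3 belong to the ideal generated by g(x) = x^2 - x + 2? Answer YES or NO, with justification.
NO

In Q[x] the ideal (g) consists of all multiples of g, so f ∈ (g) iff g | f, i.e. iff the remainder of f on division by g is 0. Divide f by g (g is monic, so eliminate the leading term of the running remainder at each step):
  leading term -2·x^3: subtract (-2·x)·g(x) = -2·x^3 + 2·x^2 - 4·x, leaving 2·x^2 - x + 3
  leading term 2·x^2: subtract (2)·g(x) = 2·x^2 - 2·x + 4, leaving x - 1
The remainder r(x) = x - 1 ≠ 0 (and deg r < deg g), so g ∤ f, i.e. f ∉ (g).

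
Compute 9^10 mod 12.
Use repeated squaring. Binary(10) = 1010. Walk through the bits of the exponent 10 left-to-right: at each bit after the leading one, square the running value, then multiply by 9 if the bit is 1 (always reducing mod 12):
  bit 1 = 1 (leading): start with 9.
  bit 2 = 0: square 9^2 = 81 ≡ 9 (mod 12).
  bit 3 = 1: square 9^2 = 81 ≡ 9; bit is 1, so multiply 9·9 = 81 ≡ 9 (mod 12).
  bit 4 = 0: square 9^2 = 81 ≡ 9 (mod 12).
Final value: 9^10 ≡ 9 (mod 12).

Final answer: 9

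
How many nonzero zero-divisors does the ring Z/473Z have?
Z/473Z has 52 nonzero zero-divisors

In Z/473Z each nonzero element is either a unit (gcd with 473 is 1) or a zero-divisor (gcd > 1). The number of units is φ(473): factorise 473 = 11 · 43, so φ(473) = (11 − 1) · (43 − 1) = 10 · 42 = 420. The nonzero elements number 473 − 1 = 472. Hence the nonzero zero-divisors number 472 − 420 = 52.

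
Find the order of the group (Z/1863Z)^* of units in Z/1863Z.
(Z/1863Z)^* consists of the classes a with gcd(a, 1863) = 1, so its order is φ(1863). φ is multiplicative, with φ(p^e) = p^e − p^(e−1). Factorise 1863 = 3^4 · 23. Then
  φ(1863) = (3^4 − 3^3) · (23 − 1) = 54 · 22 = 1188.
Thus |(Z/1863Z)^*| = 1188.

Final answer: |(Z/1863Z)^*| = 1188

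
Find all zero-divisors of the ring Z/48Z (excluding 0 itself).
An element a ∈ Z/48Z (with a ≠ 0) is a zero-divisor iff gcd(a, 48) > 1 (because a is a unit precisely when gcd(a, n) = 1, and in Z/nZ every nonzero, non-unit element is a zero-divisor). Scan a = 1, ..., 47 and keep those with gcd(a, 48) > 1:
  gcd(2, 48) = 2, gcd(3, 48) = 3, gcd(4, 48) = 4, gcd(6, 48) = 6, gcd(8, 48) = 8, gcd(9, 48) = 3, gcd(10, 48) = 2, gcd(12, 48) = 12, gcd(14, 48) = 2, gcd(15, 48) = 3, gcd(16, 48) = 16, gcd(18, 48) = 6, gcd(20, 48) = 4, gcd(21, 48) = 3, gcd(22, 48) = 2, gcd(24, 48) = 24, gcd(26, 48) = 2, gcd(27, 48) = 3, gcd(28, 48) = 4, gcd(30, 48) = 6, gcd(32, 48) = 16, gcd(33, 48) = 3, gcd(34, 48) = 2, gcd(36, 48) = 12, gcd(38, 48) = 2, gcd(39, 48) = 3, gcd(40, 48) = 8, gcd(42, 48) = 6, gcd(44, 48) = 4, gcd(45, 48) = 3, gcd(46, 48) = 2.
All other a ∈ {1, ..., 47} have gcd(a, 48) = 1 and are units. So the nonzero zero-divisors are exactly the 31 values of a appearing in this scan.

Final answer: nonzero zero-divisors of Z/48Z = {2, 3, 4, 6, 8, 9, 10, 12, 14, 15, 16, 18, 20, 21, 22, 24, 26, 27, 28, 30, 32, 33, 34, 36, 38, 39, 40, 42, 44, 45, 46}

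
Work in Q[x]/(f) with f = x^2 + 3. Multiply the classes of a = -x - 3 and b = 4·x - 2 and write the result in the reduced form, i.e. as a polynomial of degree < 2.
First multiply in Q[x] without reducing: a · b = -4·x^2 - 10·x + 6. Now divide by f(x) = x^2 + 3, eliminating the leading term at each step:
  leading term -4·x^2: subtract (-4)·f(x) = -4·x^2 - 12, leaving 18 - 10·x
The degree is now < 2, so this is the remainder. Hence a · b ≡ 18 - 10·x in Q[x]/(f).

Final answer: a · b ≡ 18 - 10·x (mod f(x))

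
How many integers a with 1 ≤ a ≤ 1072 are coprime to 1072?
The number of a ∈ {1, ..., 1072} with gcd(a, 1072) = 1 is by definition Euler's totient φ(1072). φ is multiplicative, with φ(p^e) = p^e − p^(e−1). Factorise 1072 = 2^4 · 67. Then
  φ(1072) = (2^4 − 2^3) · (67 − 1) = 8 · 66 = 528.
So there are 528 such integers.

Final answer: 528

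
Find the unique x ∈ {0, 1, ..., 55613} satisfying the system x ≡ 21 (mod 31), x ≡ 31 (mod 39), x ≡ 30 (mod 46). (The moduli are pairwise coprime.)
x ≡ 40786 (mod 55614); the representative in [0, 55614) is 40786

The moduli 31, 39, 46 are pairwise coprime, so by the CRT there is a unique solution mod 31·39·46 = 55614.
Solve by successive substitution. Start with x ≡ 21 (mod 31).
  Combine with x ≡ 31 (mod 39): write x = 21 + 31·t and require 21 + 31·t ≡ 31 (mod 39), i.e. 31·t ≡ 31 − 21 ≡ 10 (mod 39). Since 31^(−1) ≡ 34 (mod 39), t ≡ 34·10 ≡ 28 (mod 39). So x ≡ 21 + 31·28 = 889 (mod 1209).
  Combine with x ≡ 30 (mod 46): write x = 889 + 1209·t and require 889 + 1209·t ≡ 30 (mod 46), i.e. 1209·t ≡ 30 − 889 ≡ 15 (mod 46). Since 1209^(−1) ≡ 39 (mod 46) (1209 ≡ 13 (mod 46)), t ≡ 39·15 ≡ 33 (mod 46). So x ≡ 889 + 1209·33 = 40786 (mod 55614).
Unique solution in [0, 55614): x = 40786.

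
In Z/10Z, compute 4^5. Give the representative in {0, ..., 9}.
Use repeated squaring. Binary(5) = 101. Walk through the bits of the exponent 5 left-to-right: at each bit after the leading one, square the running value, then multiply by 4 if the bit is 1 (always reducing mod 10):
  bit 1 = 1 (leading): start with 4.
  bit 2 = 0: square 4^2 = 16 ≡ 6 (mod 10).
  bit 3 = 1: square 6^2 = 36 ≡ 6; bit is 1, so multiply 6·4 = 24 ≡ 4 (mod 10).
Final value: 4^5 ≡ 4 (mod 10).

Final answer: 4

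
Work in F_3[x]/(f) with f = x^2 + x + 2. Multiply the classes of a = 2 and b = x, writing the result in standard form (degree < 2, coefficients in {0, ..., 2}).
Multiply as integer polynomials: a · b = 2·x. Reducing coefficients mod 3: a · b ≡ 2·x. This already has degree < 2, so no reduction by f is needed. Hence a · b ≡ 2·x in F_3[x]/(f).

Final answer: a · b ≡ 2·x (mod f(x))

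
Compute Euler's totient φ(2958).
φ(2958) = 896

φ is multiplicative, with φ(p^e) = p^e − p^(e−1). Factorise 2958 = 2 · 3 · 17 · 29. Then
  φ(2958) = (2 − 1) · (3 − 1) · (17 − 1) · (29 − 1) = 1 · 2 · 16 · 28 = 896.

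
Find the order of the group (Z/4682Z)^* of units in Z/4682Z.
|(Z/4682Z)^*| = 2340

(Z/4682Z)^* consists of the classes a with gcd(a, 4682) = 1, so its order is φ(4682). φ is multiplicative, with φ(p^e) = p^e − p^(e−1). Factorise 4682 = 2 · 2341. Then
  φ(4682) = (2 − 1) · (2341 − 1) = 1 · 2340 = 2340.
Thus |(Z/4682Z)^*| = 2340.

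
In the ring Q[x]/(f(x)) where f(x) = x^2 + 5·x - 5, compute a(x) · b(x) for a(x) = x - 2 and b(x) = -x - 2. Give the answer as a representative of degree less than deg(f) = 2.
First multiply in Q[x] without reducing: a · b = 4 - x^2. Now divide by f(x) = x^2 + 5·x - 5, eliminating the leading term at each step:
  leading term -x^2: subtract (-1)·f(x) = -x^2 - 5·x + 5, leaving 5·x - 1
The degree is now < 2, so this is the remainder. Hence a · b ≡ 5·x - 1 in Q[x]/(f).

Final answer: a · b ≡ 5·x - 1 (mod f(x))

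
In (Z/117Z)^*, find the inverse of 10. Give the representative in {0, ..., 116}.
10^(−1) ≡ 82 (mod 117)

Apply the extended Euclidean algorithm to (117, 10), tracking rows (r, s, t) with s·117 + t·10 = r. Each division r_prev = q·r_cur + r_new produces the new row as (previous row) − q·(current row):
  row A: (117, 1, 0)   [1·117 + 0·10 = 117]
  row B: (10, 0, 1)   [0·117 + 1·10 = 10]
  117 = 11·10 + 7   → row C = row A − 11·row B = (7, 1, −11)   [check: 1·117 − 11·10 = 7]
  10 = 1·7 + 3   → row D = row B − 1·row C = (3, −1, 12)   [check: −1·117 + 12·10 = 3]
  7 = 2·3 + 1   → row E = row C − 2·row D = (1, 3, −35)   [check: 3·117 − 35·10 = 1]
  3 = 3·1 + 0   → remainder 0, stop. gcd = 1 (last nonzero row E).
The gcd is 1, so 10 is invertible mod 117. The last nonzero row gives 3·117 − 35·10 = 1, so t = −35. So 10^(−1) ≡ −35 ≡ 82 (mod 117). Verify: 10 · 82 = 820 ≡ 1 (mod 117). ✓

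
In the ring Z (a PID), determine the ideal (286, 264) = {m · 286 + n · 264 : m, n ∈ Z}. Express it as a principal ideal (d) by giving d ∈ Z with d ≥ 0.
In the PID Z, (a, b) is generated by gcd(a, b). Compute gcd(286, 264) with the extended Euclidean algorithm, tracking rows (r, s, t) with s·286 + t·264 = r:
  row A: (286, 1, 0)   [1·286 + 0·264 = 286]
  row B: (264, 0, 1)   [0·286 + 1·264 = 264]
  286 = 1·264 + 22   → row C = row A − 1·row B = (22, 1, −1)   [check: 1·286 − 1·264 = 22]
  264 = 12·22 + 0   → remainder 0, stop. gcd = 22 (last nonzero row C).
So gcd(286, 264) = 22, with Bézout identity 1·286 − 1·264 = 22. Containment (⊇): the Bézout identity exhibits 22 as an element of (286, 264), giving (22) ⊆ (286, 264). Containment (⊆): since 22 | 286 and 22 | 264 (286 = 22·13, 264 = 22·12), every Z-linear combination of 286 and 264 is divisible by 22, so (286, 264) ⊆ (22). Therefore (286, 264) = (22), d = 22.

Final answer: (286, 264) = (22); d = 22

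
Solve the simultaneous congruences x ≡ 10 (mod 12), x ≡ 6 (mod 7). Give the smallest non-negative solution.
The moduli 12, 7 are pairwise coprime, so by the CRT there is a unique solution mod 12·7 = 84.
Solve by successive substitution. Start with x ≡ 10 (mod 12).
  Combine with x ≡ 6 (mod 7): write x = 10 + 12·t and require 10 + 12·t ≡ 6 (mod 7), i.e. 12·t ≡ 6 − 10 ≡ 3 (mod 7). Since 12^(−1) ≡ 3 (mod 7) (12 ≡ 5 (mod 7)), t ≡ 3·3 ≡ 2 (mod 7). So x ≡ 10 + 12·2 = 34 (mod 84).
Unique solution in [0, 84): x = 34.

Final answer: x ≡ 34 (mod 84); the representative in [0, 84) is 34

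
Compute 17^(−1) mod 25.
17^(−1) ≡ 3 (mod 25)

Apply the extended Euclidean algorithm to (25, 17), tracking rows (r, s, t) with s·25 + t·17 = r. Each division r_prev = q·r_cur + r_new produces the new row as (previous row) − q·(current row):
  row A: (25, 1, 0)   [1·25 + 0·17 = 25]
  row B: (17, 0, 1)   [0·25 + 1·17 = 17]
  25 = 1·17 + 8   → row C = row A − 1·row B = (8, 1, −1)   [check: 1·25 − 1·17 = 8]
  17 = 2·8 + 1   → row D = row B − 2·row C = (1, −2, 3)   [check: −2·25 + 3·17 = 1]
  8 = 8·1 + 0   → remainder 0, stop. gcd = 1 (last nonzero row D).
The gcd is 1, so 17 is invertible mod 25. The last nonzero row gives −2·25 + 3·17 = 1, so t = 3. So 17^(−1) ≡ 3 (mod 25). Verify: 17 · 3 = 51 ≡ 1 (mod 25). ✓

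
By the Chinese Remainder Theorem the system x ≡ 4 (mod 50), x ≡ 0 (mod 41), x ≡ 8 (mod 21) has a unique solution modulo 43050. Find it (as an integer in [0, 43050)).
x ≡ 10004 (mod 43050); the representative in [0, 43050) is 10004

The moduli 50, 41, 21 are pairwise coprime, so by the CRT there is a unique solution mod 50·41·21 = 43050.
Solve by successive substitution. Start with x ≡ 4 (mod 50).
  Combine with x ≡ 0 (mod 41): write x = 4 + 50·t and require 4 + 50·t ≡ 0 (mod 41), i.e. 50·t ≡ 0 − 4 ≡ 37 (mod 41). Since 50^(−1) ≡ 32 (mod 41) (50 ≡ 9 (mod 41)), t ≡ 32·37 ≡ 36 (mod 41). So x ≡ 4 + 50·36 = 1804 (mod 2050).
  Combine with x ≡ 8 (mod 21): write x = 1804 + 2050·t and require 1804 + 2050·t ≡ 8 (mod 21), i.e. 2050·t ≡ 8 − 1804 ≡ 10 (mod 21). Since 2050^(−1) ≡ 13 (mod 21) (2050 ≡ 13 (mod 21)), t ≡ 13·10 ≡ 4 (mod 21). So x ≡ 1804 + 2050·4 = 10004 (mod 43050).
Unique solution in [0, 43050): x = 10004.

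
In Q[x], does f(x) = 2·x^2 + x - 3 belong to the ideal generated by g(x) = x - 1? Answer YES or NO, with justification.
YES

In Q[x] the ideal (g) consists of all multiples of g, so f ∈ (g) iff g | f, i.e. iff the remainder of f on division by g is 0. Divide f by g (g is monic, so eliminate the leading term of the running remainder at each step):
  leading term 2·x^2: subtract (2·x)·g(x) = 2·x^2 - 2·x, leaving 3·x - 3
  leading term 3·x: subtract (3)·g(x) = 3·x - 3, leaving 0
The remainder is 0, so f(x) = g(x) · h(x) with h(x) = 2·x + 3. Hence g | f, i.e. f ∈ (g).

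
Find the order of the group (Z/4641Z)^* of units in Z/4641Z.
(Z/4641Z)^* consists of the classes a with gcd(a, 4641) = 1, so its order is φ(4641). φ is multiplicative, with φ(p^e) = p^e − p^(e−1). Factorise 4641 = 3 · 7 · 13 · 17. Then
  φ(4641) = (3 − 1) · (7 − 1) · (13 − 1) · (17 − 1) = 2 · 6 · 12 · 16 = 2304.
Thus |(Z/4641Z)^*| = 2304.

Final answer: |(Z/4641Z)^*| = 2304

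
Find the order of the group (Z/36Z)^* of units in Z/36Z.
(Z/36Z)^* consists of the classes a with gcd(a, 36) = 1, so its order is φ(36). φ is multiplicative, with φ(p^e) = p^e − p^(e−1). Factorise 36 = 2^2 · 3^2. Then
  φ(36) = (2^2 − 2^1) · (3^2 − 3^1) = 2 · 6 = 12.
Thus |(Z/36Z)^*| = 12.

Final answer: |(Z/36Z)^*| = 12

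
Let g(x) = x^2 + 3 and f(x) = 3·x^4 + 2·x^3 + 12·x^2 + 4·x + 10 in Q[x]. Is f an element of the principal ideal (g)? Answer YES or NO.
NO

In Q[x] the ideal (g) consists of all multiples of g, so f ∈ (g) iff g | f, i.e. iff the remainder of f on division by g is 0. Divide f by g (g is monic, so eliminate the leading term of the running remainder at each step):
  leading term 3·x^4: subtract (3·x^2)·g(x) = 3·x^4 + 9·x^2, leaving 2·x^3 + 3·x^2 + 4·x + 10
  leading term 2·x^3: subtract (2·x)·g(x) = 2·x^3 + 6·x, leaving 3·x^2 - 2·x + 10
  leading term 3·x^2: subtract (3)·g(x) = 3·x^2 + 9, leaving 1 - 2·x
The remainder r(x) = 1 - 2·x ≠ 0 (and deg r < deg g), so g ∤ f, i.e. f ∉ (g).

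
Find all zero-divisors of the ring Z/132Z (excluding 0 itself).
An element a ∈ Z/132Z (with a ≠ 0) is a zero-divisor iff gcd(a, 132) > 1 (because a is a unit precisely when gcd(a, n) = 1, and in Z/nZ every nonzero, non-unit element is a zero-divisor). Scan a = 1, ..., 131 and keep those with gcd(a, 132) > 1:
  gcd(2, 132) = 2, gcd(3, 132) = 3, gcd(4, 132) = 4, gcd(6, 132) = 6, gcd(8, 132) = 4, gcd(9, 132) = 3, gcd(10, 132) = 2, gcd(11, 132) = 11, gcd(12, 132) = 12, gcd(14, 132) = 2, gcd(15, 132) = 3, gcd(16, 132) = 4, gcd(18, 132) = 6, gcd(20, 132) = 4, gcd(21, 132) = 3, gcd(22, 132) = 22, gcd(24, 132) = 12, gcd(26, 132) = 2, gcd(27, 132) = 3, gcd(28, 132) = 4, gcd(30, 132) = 6, gcd(32, 132) = 4, gcd(33, 132) = 33, gcd(34, 132) = 2, gcd(36, 132) = 12, gcd(38, 132) = 2, gcd(39, 132) = 3, gcd(40, 132) = 4, gcd(42, 132) = 6, gcd(44, 132) = 44, gcd(45, 132) = 3, gcd(46, 132) = 2, gcd(48, 132) = 12, gcd(50, 132) = 2, gcd(51, 132) = 3, gcd(52, 132) = 4, gcd(54, 132) = 6, gcd(55, 132) = 11, gcd(56, 132) = 4, gcd(57, 132) = 3, gcd(58, 132) = 2, gcd(60, 132) = 12, gcd(62, 132) = 2, gcd(63, 132) = 3, gcd(64, 132) = 4, gcd(66, 132) = 66, gcd(68, 132) = 4, gcd(69, 132) = 3, gcd(70, 132) = 2, gcd(72, 132) = 12, gcd(74, 132) = 2, gcd(75, 132) = 3, gcd(76, 132) = 4, gcd(77, 132) = 11, gcd(78, 132) = 6, gcd(80, 132) = 4, gcd(81, 132) = 3, gcd(82, 132) = 2, gcd(84, 132) = 12, gcd(86, 132) = 2, gcd(87, 132) = 3, gcd(88, 132) = 44, gcd(90, 132) = 6, gcd(92, 132) = 4, gcd(93, 132) = 3, gcd(94, 132) = 2, gcd(96, 132) = 12, gcd(98, 132) = 2, gcd(99, 132) = 33, gcd(100, 132) = 4, gcd(102, 132) = 6, gcd(104, 132) = 4, gcd(105, 132) = 3, gcd(106, 132) = 2, gcd(108, 132) = 12, gcd(110, 132) = 22, gcd(111, 132) = 3, gcd(112, 132) = 4, gcd(114, 132) = 6, gcd(116, 132) = 4, gcd(117, 132) = 3, gcd(118, 132) = 2, gcd(120, 132) = 12, gcd(121, 132) = 11, gcd(122, 132) = 2, gcd(123, 132) = 3, gcd(124, 132) = 4, gcd(126, 132) = 6, gcd(128, 132) = 4, gcd(129, 132) = 3, gcd(130, 132) = 2.
All other a ∈ {1, ..., 131} have gcd(a, 132) = 1 and are units. So the nonzero zero-divisors are exactly the 91 values of a appearing in this scan.

Final answer: nonzero zero-divisors of Z/132Z = {2, 3, 4, 6, 8, 9, 10, 11, 12, 14, 15, 16, 18, 20, 21, 22, 24, 26, 27, 28, 30, 32, 33, 34, 36, 38, 39, 40, 42, 44, 45, 46, 48, 50, 51, 52, 54, 55, 56, 57, 58, 60, 62, 63, 64, 66, 68, 69, 70, 72, 74, 75, 76, 77, 78, 80, 81, 82, 84, 86, 87, 88, 90, 92, 93, 94, 96, 98, 99, 100, 102, 104, 105, 106, 108, 110, 111, 112, 114, 116, 117, 118, 120, 121, 122, 123, 124, 126, 128, 129, 130}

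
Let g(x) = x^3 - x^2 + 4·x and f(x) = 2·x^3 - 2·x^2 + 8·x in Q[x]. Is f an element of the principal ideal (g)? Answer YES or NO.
YES

In Q[x] the ideal (g) consists of all multiples of g, so f ∈ (g) iff g | f, i.e. iff the remainder of f on division by g is 0. Divide f by g (g is monic, so eliminate the leading term of the running remainder at each step):
  leading term 2·x^3: subtract (2)·g(x) = 2·x^3 - 2·x^2 + 8·x, leaving 0
The remainder is 0, so f(x) = g(x) · h(x) with h(x) = 2. Hence g | f, i.e. f ∈ (g).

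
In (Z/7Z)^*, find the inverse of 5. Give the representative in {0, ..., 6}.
5^(−1) ≡ 3 (mod 7)

Apply the extended Euclidean algorithm to (7, 5), tracking rows (r, s, t) with s·7 + t·5 = r. Each division r_prev = q·r_cur + r_new produces the new row as (previous row) − q·(current row):
  row A: (7, 1, 0)   [1·7 + 0·5 = 7]
  row B: (5, 0, 1)   [0·7 + 1·5 = 5]
  7 = 1·5 + 2   → row C = row A − 1·row B = (2, 1, −1)   [check: 1·7 − 1·5 = 2]
  5 = 2·2 + 1   → row D = row B − 2·row C = (1, −2, 3)   [check: −2·7 + 3·5 = 1]
  2 = 2·1 + 0   → remainder 0, stop. gcd = 1 (last nonzero row D).
The gcd is 1, so 5 is invertible mod 7. The last nonzero row gives −2·7 + 3·5 = 1, so t = 3. So 5^(−1) ≡ 3 (mod 7). Verify: 5 · 3 = 15 ≡ 1 (mod 7). ✓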